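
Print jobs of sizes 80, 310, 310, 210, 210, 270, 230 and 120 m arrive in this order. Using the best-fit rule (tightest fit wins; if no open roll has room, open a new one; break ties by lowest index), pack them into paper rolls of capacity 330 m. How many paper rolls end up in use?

6

  80 → roll 1 (new)  [load 80/330]
  310 → roll 2 (new)  [load 310/330]
  310 → roll 3 (new)  [load 310/330]
  210 → roll 1  [load 290/330]
  210 → roll 4 (new)  [load 210/330]
  270 → roll 5 (new)  [load 270/330]
  230 → roll 6 (new)  [load 230/330]
  120 → roll 4  [load 330/330]
6 paper rolls opened.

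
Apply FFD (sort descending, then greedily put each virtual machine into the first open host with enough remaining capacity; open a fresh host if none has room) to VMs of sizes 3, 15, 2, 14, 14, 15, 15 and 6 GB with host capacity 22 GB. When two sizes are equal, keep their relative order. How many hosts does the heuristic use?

5

Sorted descending: 15, 15, 15, 14, 14, 6, 3, 2.
  15 → host 1 (new)  [load 15/22]
  15 → host 2 (new)  [load 15/22]
  15 → host 3 (new)  [load 15/22]
  14 → host 4 (new)  [load 14/22]
  14 → host 5 (new)  [load 14/22]
  6 → host 1  [load 21/22]
  3 → host 2  [load 18/22]
  2 → host 2  [load 20/22]
5 hosts opened.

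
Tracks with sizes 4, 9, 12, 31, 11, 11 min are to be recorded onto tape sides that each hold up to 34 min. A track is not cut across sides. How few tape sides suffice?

Total = 31 + 12 + 11 + 11 + 9 + 4 = 78 min.
Lower bound: ⌈78/34⌉ = 3 tape sides.
A packing using 3 tape sides:
  side 1: 31 = 31
  side 2: 12 + 11 + 11 = 34
  side 3: 9 + 4 = 13
This matches the lower bound, so 3 is optimal.

3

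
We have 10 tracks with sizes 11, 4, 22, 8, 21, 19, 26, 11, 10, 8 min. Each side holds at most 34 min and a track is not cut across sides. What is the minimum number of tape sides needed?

Total = 26 + 22 + 21 + 19 + 11 + 11 + 10 + 8 + 8 + 4 = 140 min.
Lower bound: ⌈140/34⌉ = 5 tape sides.
A packing using 5 tape sides:
  side 1: 26 + 8 = 34
  side 2: 22 + 11 = 33
  side 3: 21 + 11 = 32
  side 4: 19 + 10 + 4 = 33
  side 5: 8 = 8
This matches the lower bound, so 5 is optimal.

5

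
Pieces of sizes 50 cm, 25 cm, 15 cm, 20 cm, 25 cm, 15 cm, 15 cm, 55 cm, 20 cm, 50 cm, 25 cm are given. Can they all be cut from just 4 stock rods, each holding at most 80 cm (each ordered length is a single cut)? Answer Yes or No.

A valid assignment using 4 stock rods:
  stock rod 1: 55 + 25 = 80
  stock rod 2: 50 + 25 = 75
  stock rod 3: 50 + 15 + 15 = 80
  stock rod 4: 25 + 20 + 20 + 15 = 80
Every load is within 80 cm, so 4 stock rods suffice.

Yes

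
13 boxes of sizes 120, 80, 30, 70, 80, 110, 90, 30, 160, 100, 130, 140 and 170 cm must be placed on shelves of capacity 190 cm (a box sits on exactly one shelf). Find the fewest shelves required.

Total = 170 + 160 + 140 + 130 + 120 + 110 + 100 + 90 + 80 + 80 + 70 + 30 + 30 = 1310 cm.
Lower bound: ⌈1310/190⌉ = 7 shelves.
A packing using 8 shelves:
  shelf 1: 170 = 170
  shelf 2: 160 + 30 = 190
  shelf 3: 140 + 30 = 170
  shelf 4: 130 = 130
  shelf 5: 120 + 70 = 190
  shelf 6: 110 + 80 = 190
  shelf 7: 100 + 90 = 190
  shelf 8: 80 = 80
No arrangement into 7 shelves stays within capacity, so 8 is optimal.

8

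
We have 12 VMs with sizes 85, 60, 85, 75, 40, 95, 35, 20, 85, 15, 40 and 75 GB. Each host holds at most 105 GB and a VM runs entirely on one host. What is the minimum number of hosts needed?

Total = 95 + 85 + 85 + 85 + 75 + 75 + 60 + 40 + 40 + 35 + 20 + 15 = 710 GB.
Lower bound: ⌈710/105⌉ = 7 hosts.
A packing using 8 hosts:
  host 1: 95 = 95
  host 2: 85 + 20 = 105
  host 3: 85 + 15 = 100
  host 4: 85 = 85
  host 5: 75 = 75
  host 6: 75 = 75
  host 7: 60 + 40 = 100
  host 8: 40 + 35 = 75
No arrangement into 7 hosts stays within capacity, so 8 is optimal.

8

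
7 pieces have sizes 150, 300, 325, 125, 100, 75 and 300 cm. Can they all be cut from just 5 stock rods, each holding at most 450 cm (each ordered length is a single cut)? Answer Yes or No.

A valid assignment using 4 stock rods:
  stock rod 1: 325 + 125 = 450
  stock rod 2: 300 + 150 = 450
  stock rod 3: 300 + 100 = 400
  stock rod 4: 75 = 75
That uses only 4 ≤ 5, so 5 stock rods are enough.

Yes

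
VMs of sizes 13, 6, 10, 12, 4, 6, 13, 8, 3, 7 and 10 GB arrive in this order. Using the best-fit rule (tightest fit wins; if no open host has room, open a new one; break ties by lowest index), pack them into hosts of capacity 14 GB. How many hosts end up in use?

  13 → host 1 (new)  [load 13/14]
  6 → host 2 (new)  [load 6/14]
  10 → host 3 (new)  [load 10/14]
  12 → host 4 (new)  [load 12/14]
  4 → host 3  [load 14/14]
  6 → host 2  [load 12/14]
  13 → host 5 (new)  [load 13/14]
  8 → host 6 (new)  [load 8/14]
  3 → host 6  [load 11/14]
  7 → host 7 (new)  [load 7/14]
  10 → host 8 (new)  [load 10/14]
8 hosts opened.

8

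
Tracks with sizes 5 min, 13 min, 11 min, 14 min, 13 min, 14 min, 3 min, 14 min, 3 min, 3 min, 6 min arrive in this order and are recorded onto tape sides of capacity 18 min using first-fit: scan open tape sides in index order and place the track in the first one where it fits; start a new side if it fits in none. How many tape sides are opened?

7

  5 → side 1 (new)  [load 5/18]
  13 → side 1  [load 18/18]
  11 → side 2 (new)  [load 11/18]
  14 → side 3 (new)  [load 14/18]
  13 → side 4 (new)  [load 13/18]
  14 → side 5 (new)  [load 14/18]
  3 → side 2  [load 14/18]
  14 → side 6 (new)  [load 14/18]
  3 → side 2  [load 17/18]
  3 → side 3  [load 17/18]
  6 → side 7 (new)  [load 6/18]
7 tape sides opened.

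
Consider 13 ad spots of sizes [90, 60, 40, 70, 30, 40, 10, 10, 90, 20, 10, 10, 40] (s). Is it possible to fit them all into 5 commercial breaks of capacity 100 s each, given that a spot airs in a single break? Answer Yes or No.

No

Total = 520 s; ⌈520/100⌉ = 6.
At least 6 commercial breaks are required, but only 5 are allowed.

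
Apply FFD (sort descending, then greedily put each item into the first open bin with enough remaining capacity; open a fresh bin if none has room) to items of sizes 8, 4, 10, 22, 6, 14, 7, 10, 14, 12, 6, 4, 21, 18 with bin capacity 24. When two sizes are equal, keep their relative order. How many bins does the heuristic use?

Sorted descending: 22, 21, 18, 14, 14, 12, 10, 10, 8, 7, 6, 6, 4, 4.
  22 → bin 1 (new)  [load 22/24]
  21 → bin 2 (new)  [load 21/24]
  18 → bin 3 (new)  [load 18/24]
  14 → bin 4 (new)  [load 14/24]
  14 → bin 5 (new)  [load 14/24]
  12 → bin 6 (new)  [load 12/24]
  10 → bin 4  [load 24/24]
  10 → bin 5  [load 24/24]
  8 → bin 6  [load 20/24]
  7 → bin 7 (new)  [load 7/24]
  6 → bin 3  [load 24/24]
  6 → bin 7  [load 13/24]
  4 → bin 6  [load 24/24]
  4 → bin 7  [load 17/24]
7 bins opened.

7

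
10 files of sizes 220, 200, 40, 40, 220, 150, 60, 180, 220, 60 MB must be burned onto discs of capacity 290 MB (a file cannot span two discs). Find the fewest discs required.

6

Total = 220 + 220 + 220 + 200 + 180 + 150 + 60 + 60 + 40 + 40 = 1390 MB.
Lower bound: ⌈1390/290⌉ = 5 discs.
Also, 6 files each exceed 145 MB, and no two of those can share a disc, so at least 6 discs are needed.
A packing using 6 discs:
  disc 1: 220 + 60 = 280
  disc 2: 220 + 60 = 280
  disc 3: 220 + 40 = 260
  disc 4: 200 + 40 = 240
  disc 5: 180 = 180
  disc 6: 150 = 150
This matches the lower bound, so 6 is optimal.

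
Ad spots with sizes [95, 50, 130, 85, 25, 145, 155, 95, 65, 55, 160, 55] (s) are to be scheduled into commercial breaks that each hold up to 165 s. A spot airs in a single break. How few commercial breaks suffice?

8

Total = 160 + 155 + 145 + 130 + 95 + 95 + 85 + 65 + 55 + 55 + 50 + 25 = 1115 s.
Lower bound: ⌈1115/165⌉ = 7 commercial breaks.
A packing using 8 commercial breaks:
  break 1: 160 = 160
  break 2: 155 = 155
  break 3: 145 = 145
  break 4: 130 + 25 = 155
  break 5: 95 + 65 = 160
  break 6: 95 + 55 = 150
  break 7: 85 + 55 = 140
  break 8: 50 = 50
No arrangement into 7 commercial breaks stays within capacity, so 8 is optimal.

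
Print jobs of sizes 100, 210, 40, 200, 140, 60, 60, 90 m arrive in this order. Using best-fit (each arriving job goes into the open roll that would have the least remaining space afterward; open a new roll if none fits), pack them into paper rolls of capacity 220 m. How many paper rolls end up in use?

  100 → roll 1 (new)  [load 100/220]
  210 → roll 2 (new)  [load 210/220]
  40 → roll 1  [load 140/220]
  200 → roll 3 (new)  [load 200/220]
  140 → roll 4 (new)  [load 140/220]
  60 → roll 1  [load 200/220]
  60 → roll 4  [load 200/220]
  90 → roll 5 (new)  [load 90/220]
5 paper rolls opened.

5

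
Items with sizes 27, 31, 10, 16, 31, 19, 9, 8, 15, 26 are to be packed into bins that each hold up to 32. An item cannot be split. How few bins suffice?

7

Total = 31 + 31 + 27 + 26 + 19 + 16 + 15 + 10 + 9 + 8 = 192.
Lower bound: ⌈192/32⌉ = 6 bins.
A packing using 7 bins:
  bin 1: 31 = 31
  bin 2: 31 = 31
  bin 3: 27 = 27
  bin 4: 26 = 26
  bin 5: 19 + 10 = 29
  bin 6: 16 + 15 = 31
  bin 7: 9 + 8 = 17
No arrangement into 6 bins stays within capacity, so 7 is optimal.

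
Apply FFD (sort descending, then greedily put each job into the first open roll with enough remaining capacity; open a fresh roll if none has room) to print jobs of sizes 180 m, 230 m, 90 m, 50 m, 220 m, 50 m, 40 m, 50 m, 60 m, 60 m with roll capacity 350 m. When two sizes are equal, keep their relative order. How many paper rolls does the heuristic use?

Sorted descending: 230, 220, 180, 90, 60, 60, 50, 50, 50, 40.
  230 → roll 1 (new)  [load 230/350]
  220 → roll 2 (new)  [load 220/350]
  180 → roll 3 (new)  [load 180/350]
  90 → roll 1  [load 320/350]
  60 → roll 2  [load 280/350]
  60 → roll 2  [load 340/350]
  50 → roll 3  [load 230/350]
  50 → roll 3  [load 280/350]
  50 → roll 3  [load 330/350]
  40 → roll 4 (new)  [load 40/350]
4 paper rolls opened.

4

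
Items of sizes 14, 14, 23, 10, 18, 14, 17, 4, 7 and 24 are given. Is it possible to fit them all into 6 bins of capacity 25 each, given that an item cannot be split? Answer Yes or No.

Total = 145; ⌈145/25⌉ = 6.
7 items each exceed half the capacity and cannot share a bin, forcing at least 7 bins.
At least 7 bins are required, but only 6 are allowed.

No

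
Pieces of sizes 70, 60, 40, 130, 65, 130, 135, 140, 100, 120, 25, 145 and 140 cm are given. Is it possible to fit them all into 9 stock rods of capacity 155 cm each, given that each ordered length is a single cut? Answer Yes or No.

No

Total = 1300 cm; ⌈1300/155⌉ = 9.
The bound of 9 does not rule out 9, but exhaustive search shows no assignment into 9 stock rods of capacity 155 cm exists — the minimum is 10.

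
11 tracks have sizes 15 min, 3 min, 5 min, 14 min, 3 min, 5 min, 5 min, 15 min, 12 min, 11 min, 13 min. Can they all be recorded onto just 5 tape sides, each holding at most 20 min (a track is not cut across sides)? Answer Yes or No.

Total = 101 min; ⌈101/20⌉ = 6.
At least 6 tape sides are required, but only 5 are allowed.

No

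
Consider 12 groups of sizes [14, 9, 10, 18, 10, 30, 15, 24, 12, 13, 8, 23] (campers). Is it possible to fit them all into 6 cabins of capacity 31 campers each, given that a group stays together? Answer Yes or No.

Total = 186 campers; ⌈186/31⌉ = 6.
The bound of 6 does not rule out 6, but exhaustive search shows no assignment into 6 cabins of capacity 31 campers exists — the minimum is 7.

No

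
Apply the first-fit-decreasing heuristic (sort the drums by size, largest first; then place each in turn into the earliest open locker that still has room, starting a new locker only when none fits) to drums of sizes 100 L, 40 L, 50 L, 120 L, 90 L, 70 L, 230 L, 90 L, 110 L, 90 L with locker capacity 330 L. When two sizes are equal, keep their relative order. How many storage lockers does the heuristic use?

Sorted descending: 230, 120, 110, 100, 90, 90, 90, 70, 50, 40.
  230 → locker 1 (new)  [load 230/330]
  120 → locker 2 (new)  [load 120/330]
  110 → locker 2  [load 230/330]
  100 → locker 1  [load 330/330]
  90 → locker 2  [load 320/330]
  90 → locker 3 (new)  [load 90/330]
  90 → locker 3  [load 180/330]
  70 → locker 3  [load 250/330]
  50 → locker 3  [load 300/330]
  40 → locker 4 (new)  [load 40/330]
4 storage lockers opened.

4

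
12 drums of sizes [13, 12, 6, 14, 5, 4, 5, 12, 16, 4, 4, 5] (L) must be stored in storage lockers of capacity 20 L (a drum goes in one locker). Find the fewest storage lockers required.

6

Total = 16 + 14 + 13 + 12 + 12 + 6 + 5 + 5 + 5 + 4 + 4 + 4 = 100 L.
Lower bound: ⌈100/20⌉ = 5 storage lockers.
A packing using 6 storage lockers:
  locker 1: 16 + 4 = 20
  locker 2: 14 + 6 = 20
  locker 3: 13 + 5 = 18
  locker 4: 12 + 5 = 17
  locker 5: 12 + 5 = 17
  locker 6: 4 + 4 = 8
No arrangement into 5 storage lockers stays within capacity, so 6 is optimal.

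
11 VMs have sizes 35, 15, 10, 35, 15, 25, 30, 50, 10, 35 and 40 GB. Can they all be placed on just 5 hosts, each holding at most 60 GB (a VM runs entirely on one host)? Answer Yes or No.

Total = 300 GB; ⌈300/60⌉ = 5.
The bound of 5 does not rule out 5, but exhaustive search shows no assignment into 5 hosts of capacity 60 GB exists — the minimum is 6.

No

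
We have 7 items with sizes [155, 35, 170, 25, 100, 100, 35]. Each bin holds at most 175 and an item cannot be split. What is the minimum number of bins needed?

Total = 170 + 155 + 100 + 100 + 35 + 35 + 25 = 620.
Lower bound: ⌈620/175⌉ = 4 bins.
A packing using 4 bins:
  bin 1: 170 = 170
  bin 2: 155 = 155
  bin 3: 100 + 35 + 35 = 170
  bin 4: 100 + 25 = 125
This matches the lower bound, so 4 is optimal.

4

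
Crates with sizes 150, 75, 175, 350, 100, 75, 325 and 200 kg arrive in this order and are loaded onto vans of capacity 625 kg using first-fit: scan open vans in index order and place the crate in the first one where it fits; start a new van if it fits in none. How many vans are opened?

  150 → van 1 (new)  [load 150/625]
  75 → van 1  [load 225/625]
  175 → van 1  [load 400/625]
  350 → van 2 (new)  [load 350/625]
  100 → van 1  [load 500/625]
  75 → van 1  [load 575/625]
  325 → van 3 (new)  [load 325/625]
  200 → van 2  [load 550/625]
3 vans opened.

3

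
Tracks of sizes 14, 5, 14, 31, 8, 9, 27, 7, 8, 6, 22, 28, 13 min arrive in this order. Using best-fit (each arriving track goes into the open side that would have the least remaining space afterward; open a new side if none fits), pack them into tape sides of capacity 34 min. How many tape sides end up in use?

  14 → side 1 (new)  [load 14/34]
  5 → side 1  [load 19/34]
  14 → side 1  [load 33/34]
  31 → side 2 (new)  [load 31/34]
  8 → side 3 (new)  [load 8/34]
  9 → side 3  [load 17/34]
  27 → side 4 (new)  [load 27/34]
  7 → side 4  [load 34/34]
  8 → side 3  [load 25/34]
  6 → side 3  [load 31/34]
  22 → side 5 (new)  [load 22/34]
  28 → side 6 (new)  [load 28/34]
  13 → side 7 (new)  [load 13/34]
7 tape sides opened.

7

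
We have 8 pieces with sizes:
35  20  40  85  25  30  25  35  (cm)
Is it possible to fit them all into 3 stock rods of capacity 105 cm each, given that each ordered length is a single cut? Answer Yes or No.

Yes

A valid assignment using 3 stock rods:
  stock rod 1: 85 + 20 = 105
  stock rod 2: 40 + 35 + 30 = 105
  stock rod 3: 35 + 25 + 25 = 85
Every load is within 105 cm, so 3 stock rods suffice.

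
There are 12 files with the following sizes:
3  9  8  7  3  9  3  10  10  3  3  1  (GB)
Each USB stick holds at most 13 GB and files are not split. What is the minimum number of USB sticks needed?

Total = 10 + 10 + 9 + 9 + 8 + 7 + 3 + 3 + 3 + 3 + 3 + 1 = 69 GB.
Lower bound: ⌈69/13⌉ = 6 USB sticks.
A packing using 6 USB sticks:
  USB stick 1: 10 + 3 = 13
  USB stick 2: 10 + 3 = 13
  USB stick 3: 9 + 3 + 1 = 13
  USB stick 4: 9 + 3 = 12
  USB stick 5: 8 + 3 = 11
  USB stick 6: 7 = 7
This matches the lower bound, so 6 is optimal.

6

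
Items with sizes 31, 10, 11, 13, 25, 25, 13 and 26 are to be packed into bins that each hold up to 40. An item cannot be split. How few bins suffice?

5

Total = 31 + 26 + 25 + 25 + 13 + 13 + 11 + 10 = 154.
Lower bound: ⌈154/40⌉ = 4 bins.
A packing using 5 bins:
  bin 1: 31 = 31
  bin 2: 26 + 13 = 39
  bin 3: 25 + 13 = 38
  bin 4: 25 + 11 = 36
  bin 5: 10 = 10
No arrangement into 4 bins stays within capacity, so 5 is optimal.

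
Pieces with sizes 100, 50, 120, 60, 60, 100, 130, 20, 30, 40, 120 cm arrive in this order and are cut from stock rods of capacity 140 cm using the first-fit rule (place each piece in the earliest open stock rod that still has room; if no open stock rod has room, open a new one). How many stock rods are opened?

7

  100 → stock rod 1 (new)  [load 100/140]
  50 → stock rod 2 (new)  [load 50/140]
  120 → stock rod 3 (new)  [load 120/140]
  60 → stock rod 2  [load 110/140]
  60 → stock rod 4 (new)  [load 60/140]
  100 → stock rod 5 (new)  [load 100/140]
  130 → stock rod 6 (new)  [load 130/140]
  20 → stock rod 1  [load 120/140]
  30 → stock rod 2  [load 140/140]
  40 → stock rod 4  [load 100/140]
  120 → stock rod 7 (new)  [load 120/140]
7 stock rods opened.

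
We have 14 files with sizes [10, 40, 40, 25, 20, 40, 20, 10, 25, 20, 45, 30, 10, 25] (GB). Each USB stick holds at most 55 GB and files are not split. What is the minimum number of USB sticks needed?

8

Total = 45 + 40 + 40 + 40 + 30 + 25 + 25 + 25 + 20 + 20 + 20 + 10 + 10 + 10 = 360 GB.
Lower bound: ⌈360/55⌉ = 7 USB sticks.
A packing using 8 USB sticks:
  USB stick 1: 45 + 10 = 55
  USB stick 2: 40 + 10 = 50
  USB stick 3: 40 + 10 = 50
  USB stick 4: 40 = 40
  USB stick 5: 30 + 25 = 55
  USB stick 6: 25 + 25 = 50
  USB stick 7: 20 + 20 = 40
  USB stick 8: 20 = 20
No arrangement into 7 USB sticks stays within capacity, so 8 is optimal.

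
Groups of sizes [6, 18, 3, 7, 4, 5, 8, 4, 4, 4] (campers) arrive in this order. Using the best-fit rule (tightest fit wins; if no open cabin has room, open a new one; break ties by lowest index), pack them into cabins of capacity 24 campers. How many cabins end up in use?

3

  6 → cabin 1 (new)  [load 6/24]
  18 → cabin 1  [load 24/24]
  3 → cabin 2 (new)  [load 3/24]
  7 → cabin 2  [load 10/24]
  4 → cabin 2  [load 14/24]
  5 → cabin 2  [load 19/24]
  8 → cabin 3 (new)  [load 8/24]
  4 → cabin 2  [load 23/24]
  4 → cabin 3  [load 12/24]
  4 → cabin 3  [load 16/24]
3 cabins opened.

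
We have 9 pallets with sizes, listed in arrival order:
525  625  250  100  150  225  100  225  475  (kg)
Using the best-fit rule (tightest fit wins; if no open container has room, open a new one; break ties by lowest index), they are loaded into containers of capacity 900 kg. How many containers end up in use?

  525 → container 1 (new)  [load 525/900]
  625 → container 2 (new)  [load 625/900]
  250 → container 2  [load 875/900]
  100 → container 1  [load 625/900]
  150 → container 1  [load 775/900]
  225 → container 3 (new)  [load 225/900]
  100 → container 1  [load 875/900]
  225 → container 3  [load 450/900]
  475 → container 4 (new)  [load 475/900]
4 containers opened.

4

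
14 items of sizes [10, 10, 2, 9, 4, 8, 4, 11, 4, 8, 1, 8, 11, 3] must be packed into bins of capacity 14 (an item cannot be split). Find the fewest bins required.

8

Total = 11 + 11 + 10 + 10 + 9 + 8 + 8 + 8 + 4 + 4 + 4 + 3 + 2 + 1 = 93.
Lower bound: ⌈93/14⌉ = 7 bins.
Also, 8 items each exceed 7, and no two of those can share a bin, so at least 8 bins are needed.
A packing using 8 bins:
  bin 1: 11 + 3 = 14
  bin 2: 11 + 2 + 1 = 14
  bin 3: 10 + 4 = 14
  bin 4: 10 + 4 = 14
  bin 5: 9 + 4 = 13
  bin 6: 8 = 8
  bin 7: 8 = 8
  bin 8: 8 = 8
This matches the lower bound, so 8 is optimal.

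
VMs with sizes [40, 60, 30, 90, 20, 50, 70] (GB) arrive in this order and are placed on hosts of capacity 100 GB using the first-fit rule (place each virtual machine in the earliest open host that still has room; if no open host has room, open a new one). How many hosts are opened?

4

  40 → host 1 (new)  [load 40/100]
  60 → host 1  [load 100/100]
  30 → host 2 (new)  [load 30/100]
  90 → host 3 (new)  [load 90/100]
  20 → host 2  [load 50/100]
  50 → host 2  [load 100/100]
  70 → host 4 (new)  [load 70/100]
4 hosts opened.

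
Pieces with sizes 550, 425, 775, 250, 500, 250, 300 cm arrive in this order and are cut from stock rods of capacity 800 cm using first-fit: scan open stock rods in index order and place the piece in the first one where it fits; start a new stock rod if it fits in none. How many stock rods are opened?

  550 → stock rod 1 (new)  [load 550/800]
  425 → stock rod 2 (new)  [load 425/800]
  775 → stock rod 3 (new)  [load 775/800]
  250 → stock rod 1  [load 800/800]
  500 → stock rod 4 (new)  [load 500/800]
  250 → stock rod 2  [load 675/800]
  300 → stock rod 4  [load 800/800]
4 stock rods opened.

4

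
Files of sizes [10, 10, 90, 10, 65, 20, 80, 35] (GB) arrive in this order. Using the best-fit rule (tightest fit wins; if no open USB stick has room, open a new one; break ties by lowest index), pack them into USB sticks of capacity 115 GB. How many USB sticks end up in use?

  10 → USB stick 1 (new)  [load 10/115]
  10 → USB stick 1  [load 20/115]
  90 → USB stick 1  [load 110/115]
  10 → USB stick 2 (new)  [load 10/115]
  65 → USB stick 2  [load 75/115]
  20 → USB stick 2  [load 95/115]
  80 → USB stick 3 (new)  [load 80/115]
  35 → USB stick 3  [load 115/115]
3 USB sticks opened.

3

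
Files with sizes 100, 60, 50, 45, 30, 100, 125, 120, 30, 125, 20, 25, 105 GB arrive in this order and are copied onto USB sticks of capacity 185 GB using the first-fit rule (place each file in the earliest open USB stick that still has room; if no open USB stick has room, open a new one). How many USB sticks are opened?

7

  100 → USB stick 1 (new)  [load 100/185]
  60 → USB stick 1  [load 160/185]
  50 → USB stick 2 (new)  [load 50/185]
  45 → USB stick 2  [load 95/185]
  30 → USB stick 2  [load 125/185]
  100 → USB stick 3 (new)  [load 100/185]
  125 → USB stick 4 (new)  [load 125/185]
  120 → USB stick 5 (new)  [load 120/185]
  30 → USB stick 2  [load 155/185]
  125 → USB stick 6 (new)  [load 125/185]
  20 → USB stick 1  [load 180/185]
  25 → USB stick 2  [load 180/185]
  105 → USB stick 7 (new)  [load 105/185]
7 USB sticks opened.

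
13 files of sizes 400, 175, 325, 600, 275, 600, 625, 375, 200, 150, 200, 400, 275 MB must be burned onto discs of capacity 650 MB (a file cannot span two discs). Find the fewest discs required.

8

Total = 625 + 600 + 600 + 400 + 400 + 375 + 325 + 275 + 275 + 200 + 200 + 175 + 150 = 4600 MB.
Lower bound: ⌈4600/650⌉ = 8 discs.
A packing using 8 discs:
  disc 1: 625 = 625
  disc 2: 600 = 600
  disc 3: 600 = 600
  disc 4: 400 + 200 = 600
  disc 5: 400 + 200 = 600
  disc 6: 375 + 275 = 650
  disc 7: 325 + 275 = 600
  disc 8: 175 + 150 = 325
This matches the lower bound, so 8 is optimal.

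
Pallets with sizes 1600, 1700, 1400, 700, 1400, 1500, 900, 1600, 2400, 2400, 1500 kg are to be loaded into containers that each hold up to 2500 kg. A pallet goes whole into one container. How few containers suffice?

Total = 2400 + 2400 + 1700 + 1600 + 1600 + 1500 + 1500 + 1400 + 1400 + 900 + 700 = 17100 kg.
Lower bound: ⌈17100/2500⌉ = 7 containers.
Also, 9 pallets each exceed 1250 kg, and no two of those can share a container, so at least 9 containers are needed.
A packing using 9 containers:
  container 1: 2400 = 2400
  container 2: 2400 = 2400
  container 3: 1700 + 700 = 2400
  container 4: 1600 + 900 = 2500
  container 5: 1600 = 1600
  container 6: 1500 = 1500
  container 7: 1500 = 1500
  container 8: 1400 = 1400
  container 9: 1400 = 1400
This matches the lower bound, so 9 is optimal.

9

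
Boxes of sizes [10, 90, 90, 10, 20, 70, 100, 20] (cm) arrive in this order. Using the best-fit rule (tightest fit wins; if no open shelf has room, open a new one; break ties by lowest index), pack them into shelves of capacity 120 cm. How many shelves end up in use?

  10 → shelf 1 (new)  [load 10/120]
  90 → shelf 1  [load 100/120]
  90 → shelf 2 (new)  [load 90/120]
  10 → shelf 1  [load 110/120]
  20 → shelf 2  [load 110/120]
  70 → shelf 3 (new)  [load 70/120]
  100 → shelf 4 (new)  [load 100/120]
  20 → shelf 4  [load 120/120]
4 shelves opened.

4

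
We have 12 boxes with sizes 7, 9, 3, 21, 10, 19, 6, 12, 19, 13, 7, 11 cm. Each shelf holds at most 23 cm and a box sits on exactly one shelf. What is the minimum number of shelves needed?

Total = 21 + 19 + 19 + 13 + 12 + 11 + 10 + 9 + 7 + 7 + 6 + 3 = 137 cm.
Lower bound: ⌈137/23⌉ = 6 shelves.
A packing using 7 shelves:
  shelf 1: 21 = 21
  shelf 2: 19 + 3 = 22
  shelf 3: 19 = 19
  shelf 4: 13 + 10 = 23
  shelf 5: 12 + 11 = 23
  shelf 6: 9 + 7 + 7 = 23
  shelf 7: 6 = 6
No arrangement into 6 shelves stays within capacity, so 7 is optimal.

7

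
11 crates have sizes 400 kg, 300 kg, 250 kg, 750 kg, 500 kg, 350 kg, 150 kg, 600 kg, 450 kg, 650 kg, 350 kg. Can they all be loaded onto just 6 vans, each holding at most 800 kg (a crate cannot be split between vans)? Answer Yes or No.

Total = 4750 kg; ⌈4750/800⌉ = 6.
The bound of 6 does not rule out 6, but exhaustive search shows no assignment into 6 vans of capacity 800 kg exists — the minimum is 7.

No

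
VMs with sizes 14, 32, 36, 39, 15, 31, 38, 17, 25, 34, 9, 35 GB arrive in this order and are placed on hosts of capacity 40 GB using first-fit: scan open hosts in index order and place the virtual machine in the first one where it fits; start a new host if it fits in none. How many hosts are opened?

10

  14 → host 1 (new)  [load 14/40]
  32 → host 2 (new)  [load 32/40]
  36 → host 3 (new)  [load 36/40]
  39 → host 4 (new)  [load 39/40]
  15 → host 1  [load 29/40]
  31 → host 5 (new)  [load 31/40]
  38 → host 6 (new)  [load 38/40]
  17 → host 7 (new)  [load 17/40]
  25 → host 8 (new)  [load 25/40]
  34 → host 9 (new)  [load 34/40]
  9 → host 1  [load 38/40]
  35 → host 10 (new)  [load 35/40]
10 hosts opened.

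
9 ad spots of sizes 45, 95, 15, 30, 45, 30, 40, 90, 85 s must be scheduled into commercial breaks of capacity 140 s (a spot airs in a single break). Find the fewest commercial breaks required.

4

Total = 95 + 90 + 85 + 45 + 45 + 40 + 30 + 30 + 15 = 475 s.
Lower bound: ⌈475/140⌉ = 4 commercial breaks.
A packing using 4 commercial breaks:
  break 1: 95 + 45 = 140
  break 2: 90 + 45 = 135
  break 3: 85 + 40 + 15 = 140
  break 4: 30 + 30 = 60
This matches the lower bound, so 4 is optimal.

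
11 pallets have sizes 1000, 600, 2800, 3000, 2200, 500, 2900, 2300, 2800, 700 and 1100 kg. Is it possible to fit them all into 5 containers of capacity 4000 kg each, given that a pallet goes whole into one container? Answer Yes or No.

No

Total = 19900 kg; ⌈19900/4000⌉ = 5.
6 pallets each exceed half the capacity and cannot share a container, forcing at least 6 containers.
At least 6 containers are required, but only 5 are allowed.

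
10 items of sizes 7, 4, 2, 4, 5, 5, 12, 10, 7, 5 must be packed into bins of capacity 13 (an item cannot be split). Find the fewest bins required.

5

Total = 12 + 10 + 7 + 7 + 5 + 5 + 5 + 4 + 4 + 2 = 61.
Lower bound: ⌈61/13⌉ = 5 bins.
A packing using 5 bins:
  bin 1: 12 = 12
  bin 2: 10 + 2 = 12
  bin 3: 7 + 5 = 12
  bin 4: 7 + 5 = 12
  bin 5: 5 + 4 + 4 = 13
This matches the lower bound, so 5 is optimal.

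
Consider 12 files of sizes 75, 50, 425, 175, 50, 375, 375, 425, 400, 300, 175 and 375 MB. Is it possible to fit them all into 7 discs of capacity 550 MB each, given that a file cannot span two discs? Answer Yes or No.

Yes

A valid assignment using 7 discs:
  disc 1: 425 + 75 + 50 = 550
  disc 2: 425 + 50 = 475
  disc 3: 400 = 400
  disc 4: 375 + 175 = 550
  disc 5: 375 + 175 = 550
  disc 6: 375 = 375
  disc 7: 300 = 300
Every load is within 550 MB, so 7 discs suffice.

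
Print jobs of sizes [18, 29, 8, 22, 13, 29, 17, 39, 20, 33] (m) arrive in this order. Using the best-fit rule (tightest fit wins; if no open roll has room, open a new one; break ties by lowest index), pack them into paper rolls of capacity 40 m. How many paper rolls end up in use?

7

  18 → roll 1 (new)  [load 18/40]
  29 → roll 2 (new)  [load 29/40]
  8 → roll 2  [load 37/40]
  22 → roll 1  [load 40/40]
  13 → roll 3 (new)  [load 13/40]
  29 → roll 4 (new)  [load 29/40]
  17 → roll 3  [load 30/40]
  39 → roll 5 (new)  [load 39/40]
  20 → roll 6 (new)  [load 20/40]
  33 → roll 7 (new)  [load 33/40]
7 paper rolls opened.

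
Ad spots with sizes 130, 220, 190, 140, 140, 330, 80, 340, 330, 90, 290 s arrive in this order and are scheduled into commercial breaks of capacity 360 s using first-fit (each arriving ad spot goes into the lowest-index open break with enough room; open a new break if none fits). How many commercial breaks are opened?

  130 → break 1 (new)  [load 130/360]
  220 → break 1  [load 350/360]
  190 → break 2 (new)  [load 190/360]
  140 → break 2  [load 330/360]
  140 → break 3 (new)  [load 140/360]
  330 → break 4 (new)  [load 330/360]
  80 → break 3  [load 220/360]
  340 → break 5 (new)  [load 340/360]
  330 → break 6 (new)  [load 330/360]
  90 → break 3  [load 310/360]
  290 → break 7 (new)  [load 290/360]
7 commercial breaks opened.

7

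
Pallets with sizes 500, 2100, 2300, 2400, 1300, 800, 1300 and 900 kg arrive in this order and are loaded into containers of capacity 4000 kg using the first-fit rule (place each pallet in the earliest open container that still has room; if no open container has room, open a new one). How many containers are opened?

3

  500 → container 1 (new)  [load 500/4000]
  2100 → container 1  [load 2600/4000]
  2300 → container 2 (new)  [load 2300/4000]
  2400 → container 3 (new)  [load 2400/4000]
  1300 → container 1  [load 3900/4000]
  800 → container 2  [load 3100/4000]
  1300 → container 3  [load 3700/4000]
  900 → container 2  [load 4000/4000]
3 containers opened.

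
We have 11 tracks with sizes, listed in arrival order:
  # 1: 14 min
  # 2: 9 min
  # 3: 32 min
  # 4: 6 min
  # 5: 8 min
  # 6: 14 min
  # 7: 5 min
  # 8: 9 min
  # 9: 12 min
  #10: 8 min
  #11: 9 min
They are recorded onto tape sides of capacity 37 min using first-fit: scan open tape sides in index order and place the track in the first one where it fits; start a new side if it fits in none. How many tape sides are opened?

  14 → side 1 (new)  [load 14/37]
  9 → side 1  [load 23/37]
  32 → side 2 (new)  [load 32/37]
  6 → side 1  [load 29/37]
  8 → side 1  [load 37/37]
  14 → side 3 (new)  [load 14/37]
  5 → side 2  [load 37/37]
  9 → side 3  [load 23/37]
  12 → side 3  [load 35/37]
  8 → side 4 (new)  [load 8/37]
  9 → side 4  [load 17/37]
4 tape sides opened.

4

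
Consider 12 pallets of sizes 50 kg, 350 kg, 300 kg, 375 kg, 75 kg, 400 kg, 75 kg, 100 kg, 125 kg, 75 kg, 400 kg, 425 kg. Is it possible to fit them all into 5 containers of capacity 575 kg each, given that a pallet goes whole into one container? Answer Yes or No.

Total = 2750 kg; ⌈2750/575⌉ = 5.
6 pallets each exceed half the capacity and cannot share a container, forcing at least 6 containers.
At least 6 containers are required, but only 5 are allowed.

No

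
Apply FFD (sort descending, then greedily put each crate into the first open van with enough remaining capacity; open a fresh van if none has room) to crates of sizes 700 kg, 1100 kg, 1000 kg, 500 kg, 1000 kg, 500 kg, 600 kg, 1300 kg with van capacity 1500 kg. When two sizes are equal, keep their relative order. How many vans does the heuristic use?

Sorted descending: 1300, 1100, 1000, 1000, 700, 600, 500, 500.
  1300 → van 1 (new)  [load 1300/1500]
  1100 → van 2 (new)  [load 1100/1500]
  1000 → van 3 (new)  [load 1000/1500]
  1000 → van 4 (new)  [load 1000/1500]
  700 → van 5 (new)  [load 700/1500]
  600 → van 5  [load 1300/1500]
  500 → van 3  [load 1500/1500]
  500 → van 4  [load 1500/1500]
5 vans opened.

5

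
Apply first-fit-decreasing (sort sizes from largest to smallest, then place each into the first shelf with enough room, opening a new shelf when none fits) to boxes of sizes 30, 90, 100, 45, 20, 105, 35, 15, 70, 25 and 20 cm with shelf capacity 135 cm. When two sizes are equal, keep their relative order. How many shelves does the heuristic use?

Sorted descending: 105, 100, 90, 70, 45, 35, 30, 25, 20, 20, 15.
  105 → shelf 1 (new)  [load 105/135]
  100 → shelf 2 (new)  [load 100/135]
  90 → shelf 3 (new)  [load 90/135]
  70 → shelf 4 (new)  [load 70/135]
  45 → shelf 3  [load 135/135]
  35 → shelf 2  [load 135/135]
  30 → shelf 1  [load 135/135]
  25 → shelf 4  [load 95/135]
  20 → shelf 4  [load 115/135]
  20 → shelf 4  [load 135/135]
  15 → shelf 5 (new)  [load 15/135]
5 shelves opened.

5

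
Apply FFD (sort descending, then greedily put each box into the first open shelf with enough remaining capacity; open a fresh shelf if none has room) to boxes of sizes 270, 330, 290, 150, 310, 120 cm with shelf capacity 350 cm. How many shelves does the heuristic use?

5

Sorted descending: 330, 310, 290, 270, 150, 120.
  330 → shelf 1 (new)  [load 330/350]
  310 → shelf 2 (new)  [load 310/350]
  290 → shelf 3 (new)  [load 290/350]
  270 → shelf 4 (new)  [load 270/350]
  150 → shelf 5 (new)  [load 150/350]
  120 → shelf 5  [load 270/350]
5 shelves opened.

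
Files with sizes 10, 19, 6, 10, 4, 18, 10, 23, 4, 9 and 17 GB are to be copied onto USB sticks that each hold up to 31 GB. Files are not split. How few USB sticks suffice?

Total = 23 + 19 + 18 + 17 + 10 + 10 + 10 + 9 + 6 + 4 + 4 = 130 GB.
Lower bound: ⌈130/31⌉ = 5 USB sticks.
A packing using 5 USB sticks:
  USB stick 1: 23 + 6 = 29
  USB stick 2: 19 + 10 = 29
  USB stick 3: 18 + 10 = 28
  USB stick 4: 17 + 10 + 4 = 31
  USB stick 5: 9 + 4 = 13
This matches the lower bound, so 5 is optimal.

5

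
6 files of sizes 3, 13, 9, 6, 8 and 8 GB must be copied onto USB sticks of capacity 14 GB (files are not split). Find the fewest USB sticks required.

Total = 13 + 9 + 8 + 8 + 6 + 3 = 47 GB.
Lower bound: ⌈47/14⌉ = 4 USB sticks.
A packing using 4 USB sticks:
  USB stick 1: 13 = 13
  USB stick 2: 9 + 3 = 12
  USB stick 3: 8 + 6 = 14
  USB stick 4: 8 = 8
This matches the lower bound, so 4 is optimal.

4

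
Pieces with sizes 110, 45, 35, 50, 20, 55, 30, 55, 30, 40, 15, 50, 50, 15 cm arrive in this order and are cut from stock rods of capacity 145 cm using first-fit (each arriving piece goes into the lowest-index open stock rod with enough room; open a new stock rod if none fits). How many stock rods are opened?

5

  110 → stock rod 1 (new)  [load 110/145]
  45 → stock rod 2 (new)  [load 45/145]
  35 → stock rod 1  [load 145/145]
  50 → stock rod 2  [load 95/145]
  20 → stock rod 2  [load 115/145]
  55 → stock rod 3 (new)  [load 55/145]
  30 → stock rod 2  [load 145/145]
  55 → stock rod 3  [load 110/145]
  30 → stock rod 3  [load 140/145]
  40 → stock rod 4 (new)  [load 40/145]
  15 → stock rod 4  [load 55/145]
  50 → stock rod 4  [load 105/145]
  50 → stock rod 5 (new)  [load 50/145]
  15 → stock rod 4  [load 120/145]
5 stock rods opened.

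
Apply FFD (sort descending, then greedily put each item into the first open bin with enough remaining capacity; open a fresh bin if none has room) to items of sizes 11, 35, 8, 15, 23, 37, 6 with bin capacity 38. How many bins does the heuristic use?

Sorted descending: 37, 35, 23, 15, 11, 8, 6.
  37 → bin 1 (new)  [load 37/38]
  35 → bin 2 (new)  [load 35/38]
  23 → bin 3 (new)  [load 23/38]
  15 → bin 3  [load 38/38]
  11 → bin 4 (new)  [load 11/38]
  8 → bin 4  [load 19/38]
  6 → bin 4  [load 25/38]
4 bins opened.

4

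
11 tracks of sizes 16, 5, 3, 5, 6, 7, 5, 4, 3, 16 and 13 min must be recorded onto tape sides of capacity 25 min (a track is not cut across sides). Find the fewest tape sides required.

4

Total = 16 + 16 + 13 + 7 + 6 + 5 + 5 + 5 + 4 + 3 + 3 = 83 min.
Lower bound: ⌈83/25⌉ = 4 tape sides.
A packing using 4 tape sides:
  side 1: 16 + 7 = 23
  side 2: 16 + 6 + 3 = 25
  side 3: 13 + 5 + 5 = 23
  side 4: 5 + 4 + 3 = 12
This matches the lower bound, so 4 is optimal.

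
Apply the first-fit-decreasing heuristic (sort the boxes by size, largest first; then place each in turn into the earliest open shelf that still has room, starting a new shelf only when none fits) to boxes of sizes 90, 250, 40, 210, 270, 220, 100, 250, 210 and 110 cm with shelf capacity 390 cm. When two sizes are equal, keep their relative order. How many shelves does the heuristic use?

6

Sorted descending: 270, 250, 250, 220, 210, 210, 110, 100, 90, 40.
  270 → shelf 1 (new)  [load 270/390]
  250 → shelf 2 (new)  [load 250/390]
  250 → shelf 3 (new)  [load 250/390]
  220 → shelf 4 (new)  [load 220/390]
  210 → shelf 5 (new)  [load 210/390]
  210 → shelf 6 (new)  [load 210/390]
  110 → shelf 1  [load 380/390]
  100 → shelf 2  [load 350/390]
  90 → shelf 3  [load 340/390]
  40 → shelf 2  [load 390/390]
6 shelves opened.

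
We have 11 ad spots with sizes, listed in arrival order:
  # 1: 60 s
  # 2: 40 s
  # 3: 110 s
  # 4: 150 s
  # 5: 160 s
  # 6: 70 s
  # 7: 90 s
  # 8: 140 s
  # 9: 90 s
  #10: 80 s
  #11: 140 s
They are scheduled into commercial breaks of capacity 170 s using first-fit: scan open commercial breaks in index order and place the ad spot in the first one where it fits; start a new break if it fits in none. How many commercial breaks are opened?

  60 → break 1 (new)  [load 60/170]
  40 → break 1  [load 100/170]
  110 → break 2 (new)  [load 110/170]
  150 → break 3 (new)  [load 150/170]
  160 → break 4 (new)  [load 160/170]
  70 → break 1  [load 170/170]
  90 → break 5 (new)  [load 90/170]
  140 → break 6 (new)  [load 140/170]
  90 → break 7 (new)  [load 90/170]
  80 → break 5  [load 170/170]
  140 → break 8 (new)  [load 140/170]
8 commercial breaks opened.

8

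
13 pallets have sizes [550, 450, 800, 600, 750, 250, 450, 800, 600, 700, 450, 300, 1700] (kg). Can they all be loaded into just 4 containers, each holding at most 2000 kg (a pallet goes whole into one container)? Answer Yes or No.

Total = 8400 kg; ⌈8400/2000⌉ = 5.
At least 5 containers are required, but only 4 are allowed.

No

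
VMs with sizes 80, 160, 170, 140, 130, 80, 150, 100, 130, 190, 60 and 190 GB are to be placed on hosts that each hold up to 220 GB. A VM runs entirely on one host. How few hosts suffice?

9

Total = 190 + 190 + 170 + 160 + 150 + 140 + 130 + 130 + 100 + 80 + 80 + 60 = 1580 GB.
Lower bound: ⌈1580/220⌉ = 8 hosts.
A packing using 9 hosts:
  host 1: 190 = 190
  host 2: 190 = 190
  host 3: 170 = 170
  host 4: 160 + 60 = 220
  host 5: 150 = 150
  host 6: 140 + 80 = 220
  host 7: 130 + 80 = 210
  host 8: 130 = 130
  host 9: 100 = 100
No arrangement into 8 hosts stays within capacity, so 9 is optimal.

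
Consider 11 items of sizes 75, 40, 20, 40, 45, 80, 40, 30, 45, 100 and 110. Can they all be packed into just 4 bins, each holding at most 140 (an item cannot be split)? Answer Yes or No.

No

Total = 625; ⌈625/140⌉ = 5.
At least 5 bins are required, but only 4 are allowed.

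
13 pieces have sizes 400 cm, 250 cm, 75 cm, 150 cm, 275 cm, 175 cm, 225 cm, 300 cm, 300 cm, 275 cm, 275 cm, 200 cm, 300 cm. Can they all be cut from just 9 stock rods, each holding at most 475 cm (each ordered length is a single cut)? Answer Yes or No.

Yes

A valid assignment using 8 stock rods:
  stock rod 1: 400 + 75 = 475
  stock rod 2: 300 + 175 = 475
  stock rod 3: 300 + 150 = 450
  stock rod 4: 300 = 300
  stock rod 5: 275 + 200 = 475
  stock rod 6: 275 = 275
  stock rod 7: 275 = 275
  stock rod 8: 250 + 225 = 475
That uses only 8 ≤ 9, so 9 stock rods are enough.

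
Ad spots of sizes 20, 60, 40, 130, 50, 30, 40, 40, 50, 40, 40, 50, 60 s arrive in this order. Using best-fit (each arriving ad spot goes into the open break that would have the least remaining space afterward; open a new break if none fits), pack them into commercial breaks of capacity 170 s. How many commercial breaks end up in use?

  20 → break 1 (new)  [load 20/170]
  60 → break 1  [load 80/170]
  40 → break 1  [load 120/170]
  130 → break 2 (new)  [load 130/170]
  50 → break 1  [load 170/170]
  30 → break 2  [load 160/170]
  40 → break 3 (new)  [load 40/170]
  40 → break 3  [load 80/170]
  50 → break 3  [load 130/170]
  40 → break 3  [load 170/170]
  40 → break 4 (new)  [load 40/170]
  50 → break 4  [load 90/170]
  60 → break 4  [load 150/170]
4 commercial breaks opened.

4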